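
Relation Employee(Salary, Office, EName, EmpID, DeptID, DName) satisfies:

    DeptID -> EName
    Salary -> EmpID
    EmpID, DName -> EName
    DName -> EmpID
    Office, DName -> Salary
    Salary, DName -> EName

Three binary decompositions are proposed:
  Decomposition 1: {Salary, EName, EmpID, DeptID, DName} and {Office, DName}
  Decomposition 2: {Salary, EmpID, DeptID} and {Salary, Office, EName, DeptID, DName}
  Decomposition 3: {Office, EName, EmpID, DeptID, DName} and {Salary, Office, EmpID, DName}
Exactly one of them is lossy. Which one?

Decomposition 1: common = {DName}, closure = {EName, EmpID, DName} → lossy.
Decomposition 2: common = {Salary, DeptID}, closure = {Salary, EName, EmpID, DeptID} → lossless.
Decomposition 3: common = {Office, EmpID, DName}, closure = {Salary, Office, EName, EmpID, DName} → lossless.

Decomposition 1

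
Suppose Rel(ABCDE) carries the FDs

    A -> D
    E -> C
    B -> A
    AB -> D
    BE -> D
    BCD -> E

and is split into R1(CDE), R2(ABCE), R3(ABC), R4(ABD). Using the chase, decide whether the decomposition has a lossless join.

Yes

Chase test. Columns are ABCDE; row i has aⱼ where attribute j ∈ Ri, else bᵢⱼ.
Initial tableau (one row per fragment):
  row 1: b11 b12 a3 a4 a5
  row 2: a1 a2 a3 b24 a5
  row 3: a1 a2 a3 b34 b35
  row 4: a1 a2 b43 a4 b45
Rows 2 and 3 agree on A; apply A→D and equate their D entries.
Rows 2 and 4 agree on A; apply A→D and equate their D entries.
Rows 2 and 3 agree on BCD; apply BCD→E and equate their E entries.
Row 2 is now all distinguished symbols — the join is lossless.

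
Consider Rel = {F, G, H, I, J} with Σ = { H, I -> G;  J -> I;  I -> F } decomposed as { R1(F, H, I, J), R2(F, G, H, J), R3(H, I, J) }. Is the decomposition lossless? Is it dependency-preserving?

Lossless test (chase): Rows 1 and 3 agree on H, I; apply H, I→G and equate their G entries. Rows 1 and 2 agree on J; apply J→I and equate their I entries. Rows 1 and 3 agree on I; apply I→F and equate their F entries. Rows 1 and 2 agree on H, I; apply H, I→G and equate their G entries. Row 1 is now all distinguished symbols — the join is lossless.
Dependency preservation: the restricted closure of {H, I} across the fragments never reaches {G}, so H, I → G cannot be enforced without a join — not preserved.

lossless but not dependency-preserving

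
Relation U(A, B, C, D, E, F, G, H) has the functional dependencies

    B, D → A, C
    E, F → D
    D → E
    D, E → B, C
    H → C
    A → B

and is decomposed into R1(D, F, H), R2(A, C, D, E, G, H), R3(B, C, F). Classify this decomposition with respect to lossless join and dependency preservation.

lossy and not dependency-preserving

Lossless test (chase): Rows 1 and 2 agree on D; apply D→E and equate their E entries. Rows 1 and 2 agree on D, E; apply D, E→B, C and equate their B, C entries. Rows 1 and 2 agree on B, D; apply B, D→A, C and equate their A, C entries. No row becomes fully distinguished — the join is lossy.
Dependency preservation: the restricted closure of {E, F} across the fragments never reaches {D}, so E, F → D cannot be enforced without a join — not preserved.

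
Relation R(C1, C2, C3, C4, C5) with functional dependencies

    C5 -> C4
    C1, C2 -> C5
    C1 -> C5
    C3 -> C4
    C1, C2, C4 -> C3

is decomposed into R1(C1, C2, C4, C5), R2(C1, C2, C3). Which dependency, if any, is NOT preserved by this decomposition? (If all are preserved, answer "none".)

Check C3 → C4: no single fragment contains all of {C3, C4}, and the restricted closure of {C3} across the fragments never reaches {C4}.
C5 → C4 is preserved.
C1, C2 → C5 is preserved.
C1 → C5 is preserved.
C1, C2, C4 → C3 is preserved.

C3 -> C4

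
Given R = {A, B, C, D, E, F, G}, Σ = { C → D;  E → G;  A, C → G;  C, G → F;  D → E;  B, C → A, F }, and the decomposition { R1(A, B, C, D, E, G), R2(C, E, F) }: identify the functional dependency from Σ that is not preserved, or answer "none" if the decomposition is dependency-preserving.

C → D lies within R1.
E → G lies within R1.
A, C → G lies within R1.
C, G → F: restricted closure across fragments reaches F.
D → E lies within R1.
B, C → A, F: restricted closure across fragments reaches A, F.
Every dependency is enforceable on the fragments, so the decomposition is dependency-preserving.

none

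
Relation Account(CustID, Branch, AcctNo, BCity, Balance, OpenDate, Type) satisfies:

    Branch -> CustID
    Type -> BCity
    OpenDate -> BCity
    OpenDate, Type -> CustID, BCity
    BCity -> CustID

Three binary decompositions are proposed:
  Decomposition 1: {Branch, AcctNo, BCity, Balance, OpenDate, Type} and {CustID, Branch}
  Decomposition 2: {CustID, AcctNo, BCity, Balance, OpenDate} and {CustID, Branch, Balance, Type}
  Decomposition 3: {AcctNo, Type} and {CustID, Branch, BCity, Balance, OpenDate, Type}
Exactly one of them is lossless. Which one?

Decomposition 1: common = {Branch}, closure = {CustID, Branch} → lossless.
Decomposition 2: common = {CustID, Balance}, closure = {CustID, Balance} → lossy.
Decomposition 3: common = {Type}, closure = {CustID, BCity, Type} → lossy.

Decomposition 1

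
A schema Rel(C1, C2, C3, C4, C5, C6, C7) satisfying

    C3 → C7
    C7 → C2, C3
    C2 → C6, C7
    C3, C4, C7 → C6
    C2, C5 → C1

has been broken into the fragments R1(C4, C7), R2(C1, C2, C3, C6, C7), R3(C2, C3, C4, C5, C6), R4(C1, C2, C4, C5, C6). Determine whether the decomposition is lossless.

Chase test. Columns are C1, C2, C3, C4, C5, C6, C7; row i has aⱼ where attribute j ∈ Ri, else bᵢⱼ.
Initial tableau (one row per fragment):
  row 1: b11 b12 b13 a4 b15 b16 a7
  row 2: a1 a2 a3 b24 b25 a6 a7
  row 3: b31 a2 a3 a4 a5 a6 b37
  row 4: a1 a2 b43 a4 a5 a6 b47
Rows 2 and 3 agree on C3; apply C3→C7 and equate their C7 entries.
Rows 1 and 2 agree on C7; apply C7→C2, C3 and equate their C2, C3 entries.
Rows 1 and 2 agree on C2; apply C2→C6, C7 and equate their C6, C7 entries.
Rows 1 and 4 agree on C2; apply C2→C6, C7 and equate their C6, C7 entries.
Rows 3 and 4 agree on C2, C5; apply C2, C5→C1 and equate their C1 entries.
Rows 1 and 4 agree on C7; apply C7→C2, C3 and equate their C2, C3 entries.
Row 3 is now all distinguished symbols — the join is lossless.

Yes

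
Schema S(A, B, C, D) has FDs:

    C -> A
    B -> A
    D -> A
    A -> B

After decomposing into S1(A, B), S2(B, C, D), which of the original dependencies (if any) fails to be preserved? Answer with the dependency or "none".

C → A: restricted closure across fragments reaches A.
B → A lies within S1.
D → A: restricted closure across fragments reaches A.
A → B lies within S1.
Every dependency is enforceable on the fragments, so the decomposition is dependency-preserving.

none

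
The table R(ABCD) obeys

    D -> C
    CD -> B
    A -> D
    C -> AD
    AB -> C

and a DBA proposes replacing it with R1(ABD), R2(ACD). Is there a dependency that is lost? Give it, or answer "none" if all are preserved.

none

D → C lies within R2.
CD → B: restricted closure across fragments reaches B.
A → D lies within R1.
C → AD lies within R2.
AB → C: restricted closure across fragments reaches C.
Every dependency is enforceable on the fragments, so the decomposition is dependency-preserving.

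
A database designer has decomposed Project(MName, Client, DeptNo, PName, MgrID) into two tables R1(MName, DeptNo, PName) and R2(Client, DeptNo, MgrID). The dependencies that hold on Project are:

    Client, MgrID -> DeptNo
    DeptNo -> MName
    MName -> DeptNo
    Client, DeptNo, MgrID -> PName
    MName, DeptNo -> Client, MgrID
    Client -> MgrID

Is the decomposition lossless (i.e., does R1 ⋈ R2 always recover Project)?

Yes

Common attributes: R1 ∩ R2 = {DeptNo}.
Closure of {DeptNo}: DeptNo → MName applies, adding MName; MName, DeptNo → Client, MgrID applies, adding Client, MgrID; Client, DeptNo, MgrID → PName applies, adding PName. So (DeptNo)⁺ = {MName, Client, DeptNo, PName, MgrID}.
This closure contains every attribute of R1, so R1 ∩ R2 → R1. The join is lossless.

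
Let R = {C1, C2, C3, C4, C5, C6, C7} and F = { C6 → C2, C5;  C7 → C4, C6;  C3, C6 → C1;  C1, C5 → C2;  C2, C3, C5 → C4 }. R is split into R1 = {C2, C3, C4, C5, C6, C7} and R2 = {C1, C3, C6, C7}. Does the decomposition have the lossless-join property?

Common attributes: R1 ∩ R2 = {C3, C6, C7}.
Closure of {C3, C6, C7}: C6 → C2, C5 applies, adding C2, C5; C7 → C4, C6 applies, adding C4; C3, C6 → C1 applies, adding C1. So (C3, C6, C7)⁺ = {C1, C2, C3, C4, C5, C6, C7}.
This closure contains every attribute of R1, so R1 ∩ R2 → R1. The join is lossless.

Yes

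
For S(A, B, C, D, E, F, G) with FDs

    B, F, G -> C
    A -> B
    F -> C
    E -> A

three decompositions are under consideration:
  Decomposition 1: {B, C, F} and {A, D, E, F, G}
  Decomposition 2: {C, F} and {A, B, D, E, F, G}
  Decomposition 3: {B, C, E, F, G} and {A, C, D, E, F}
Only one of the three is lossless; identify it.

Decomposition 1: common = {F}, closure = {C, F} → lossy.
Decomposition 2: common = {F}, closure = {C, F} → lossless.
Decomposition 3: common = {C, E, F}, closure = {A, B, C, E, F} → lossy.

Decomposition 2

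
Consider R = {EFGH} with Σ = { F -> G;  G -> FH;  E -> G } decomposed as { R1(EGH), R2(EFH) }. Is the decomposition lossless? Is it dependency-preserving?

Lossless test: (EH)⁺ = {EFGH}, which contains all of one fragment — lossless.
Dependency preservation: the restricted closure of {F} across the fragments never reaches {G}, so F → G cannot be enforced without a join — not preserved.

lossless but not dependency-preserving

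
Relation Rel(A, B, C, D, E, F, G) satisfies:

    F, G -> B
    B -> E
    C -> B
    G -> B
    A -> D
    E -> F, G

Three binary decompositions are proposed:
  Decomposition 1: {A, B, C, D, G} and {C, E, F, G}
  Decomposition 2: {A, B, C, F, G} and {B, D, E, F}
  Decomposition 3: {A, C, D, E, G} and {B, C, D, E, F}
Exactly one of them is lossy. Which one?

Decomposition 1: common = {C, G}, closure = {B, C, E, F, G} → lossless.
Decomposition 2: common = {B, F}, closure = {B, E, F, G} → lossy.
Decomposition 3: common = {C, D, E}, closure = {B, C, D, E, F, G} → lossless.

Decomposition 2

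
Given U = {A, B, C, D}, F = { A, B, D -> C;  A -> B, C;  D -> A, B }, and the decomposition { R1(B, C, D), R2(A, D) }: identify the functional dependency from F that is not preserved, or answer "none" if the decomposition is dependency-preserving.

A -> B, C

Check A → B, C: no single fragment contains all of {A, B, C}, and the restricted closure of {A} across the fragments never reaches {B, C}.
A, B, D → C is preserved.
D → A, B is preserved.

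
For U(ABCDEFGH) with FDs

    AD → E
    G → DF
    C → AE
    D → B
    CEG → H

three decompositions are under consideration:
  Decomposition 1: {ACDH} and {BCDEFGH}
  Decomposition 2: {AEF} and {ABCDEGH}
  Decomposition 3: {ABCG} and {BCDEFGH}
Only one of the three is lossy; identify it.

Decomposition 2

Decomposition 1: common = {CDH}, closure = {ABCDEH} → lossless.
Decomposition 2: common = {AE}, closure = {AE} → lossy.
Decomposition 3: common = {BCG}, closure = {ABCDEFGH} → lossless.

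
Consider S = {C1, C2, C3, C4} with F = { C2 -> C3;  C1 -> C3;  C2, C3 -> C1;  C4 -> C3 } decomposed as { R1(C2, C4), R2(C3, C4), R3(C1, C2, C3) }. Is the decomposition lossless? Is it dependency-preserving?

Lossless test (chase): Rows 1 and 3 agree on C2; apply C2→C3 and equate their C3 entries. Rows 1 and 3 agree on C2, C3; apply C2, C3→C1 and equate their C1 entries. Row 1 is now all distinguished symbols — the join is lossless.
Dependency preservation: every FD's attributes lie within a single fragment, so each can be enforced locally — preserved.

lossless and dependency-preserving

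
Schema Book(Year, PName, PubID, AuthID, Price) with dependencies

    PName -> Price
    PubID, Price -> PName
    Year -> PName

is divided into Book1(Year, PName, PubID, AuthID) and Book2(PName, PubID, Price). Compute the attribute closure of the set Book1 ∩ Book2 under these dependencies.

Book1 ∩ Book2 = {PName, PubID}.
PName → Price applies, adding Price
Closure: {PName, PubID, Price}.

PName, PubID, Price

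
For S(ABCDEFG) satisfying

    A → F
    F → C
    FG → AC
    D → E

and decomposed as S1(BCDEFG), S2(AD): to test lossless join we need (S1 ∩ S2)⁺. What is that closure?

DE

S1 ∩ S2 = {D}.
D → E applies, adding E
Closure: {DE}.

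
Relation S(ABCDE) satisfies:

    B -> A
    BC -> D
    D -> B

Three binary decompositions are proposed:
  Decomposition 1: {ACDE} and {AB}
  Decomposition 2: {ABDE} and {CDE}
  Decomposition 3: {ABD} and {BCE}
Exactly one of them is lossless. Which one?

Decomposition 2

Decomposition 1: common = {A}, closure = {A} → lossy.
Decomposition 2: common = {DE}, closure = {ABDE} → lossless.
Decomposition 3: common = {B}, closure = {AB} → lossy.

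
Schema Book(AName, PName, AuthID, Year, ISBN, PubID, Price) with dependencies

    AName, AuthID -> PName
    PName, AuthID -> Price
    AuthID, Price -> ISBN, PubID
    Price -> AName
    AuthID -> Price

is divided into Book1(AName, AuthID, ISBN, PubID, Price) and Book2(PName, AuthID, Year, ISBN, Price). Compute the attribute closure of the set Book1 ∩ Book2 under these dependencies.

AName, PName, AuthID, ISBN, PubID, Price

Book1 ∩ Book2 = {AuthID, ISBN, Price}.
AuthID, Price → ISBN, PubID applies, adding PubID
Price → AName applies, adding AName
AName, AuthID → PName applies, adding PName
Closure: {AName, PName, AuthID, ISBN, PubID, Price}.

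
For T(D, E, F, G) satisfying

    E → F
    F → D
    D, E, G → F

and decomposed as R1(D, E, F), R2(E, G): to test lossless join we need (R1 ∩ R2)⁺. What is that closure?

R1 ∩ R2 = {E}.
E → F applies, adding F
F → D applies, adding D
Closure: {D, E, F}.

D, E, F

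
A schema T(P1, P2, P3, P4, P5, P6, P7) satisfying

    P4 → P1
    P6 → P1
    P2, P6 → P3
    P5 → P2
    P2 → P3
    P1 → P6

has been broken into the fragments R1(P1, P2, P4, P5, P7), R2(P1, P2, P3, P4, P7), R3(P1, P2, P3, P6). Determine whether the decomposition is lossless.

Chase test. Columns are P1, P2, P3, P4, P5, P6, P7; row i has aⱼ where attribute j ∈ Ri, else bᵢⱼ.
Initial tableau (one row per fragment):
  row 1: a1 a2 b13 a4 a5 b16 a7
  row 2: a1 a2 a3 a4 b25 b26 a7
  row 3: a1 a2 a3 b34 b35 a6 b37
Rows 1 and 2 agree on P2; apply P2→P3 and equate their P3 entries.
Rows 1 and 2 agree on P1; apply P1→P6 and equate their P6 entries.
Rows 1 and 3 agree on P1; apply P1→P6 and equate their P6 entries.
Row 1 is now all distinguished symbols — the join is lossless.

Yes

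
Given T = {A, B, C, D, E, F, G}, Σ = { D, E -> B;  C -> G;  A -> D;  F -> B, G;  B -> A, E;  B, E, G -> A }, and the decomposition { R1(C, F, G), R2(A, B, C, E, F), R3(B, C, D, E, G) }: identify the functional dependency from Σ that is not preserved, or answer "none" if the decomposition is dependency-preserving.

Check A → D: no single fragment contains all of {A, D}, and the restricted closure of {A} across the fragments never reaches {D}.
D, E → B is preserved.
C → G is preserved.
F → B, G is preserved.
B → A, E is preserved.
B, E, G → A is preserved.

A -> D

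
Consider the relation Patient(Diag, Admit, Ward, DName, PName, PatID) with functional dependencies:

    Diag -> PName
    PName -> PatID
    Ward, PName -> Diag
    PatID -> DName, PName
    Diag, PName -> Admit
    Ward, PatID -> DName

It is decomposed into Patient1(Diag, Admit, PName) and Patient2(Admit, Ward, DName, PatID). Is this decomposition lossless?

Common attributes: Patient1 ∩ Patient2 = {Admit}.
No dependency enlarges {Admit}, so (Admit)⁺ = {Admit}.
The closure contains neither all of Patient1 = {Diag, Admit, PName} nor all of Patient2 = {Admit, Ward, DName, PatID}, so the common attributes are not a superkey of either fragment. The join is lossy.

No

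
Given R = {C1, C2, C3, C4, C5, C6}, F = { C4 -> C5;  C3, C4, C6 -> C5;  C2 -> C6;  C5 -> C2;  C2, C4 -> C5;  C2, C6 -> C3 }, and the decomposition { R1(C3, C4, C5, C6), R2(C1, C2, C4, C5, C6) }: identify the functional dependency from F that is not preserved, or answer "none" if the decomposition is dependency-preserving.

Check C2, C6 → C3: no single fragment contains all of {C2, C3, C6}, and the restricted closure of {C2, C6} across the fragments never reaches {C3}.
C4 → C5 is preserved.
C3, C4, C6 → C5 is preserved.
C2 → C6 is preserved.
C5 → C2 is preserved.
C2, C4 → C5 is preserved.

C2, C6 -> C3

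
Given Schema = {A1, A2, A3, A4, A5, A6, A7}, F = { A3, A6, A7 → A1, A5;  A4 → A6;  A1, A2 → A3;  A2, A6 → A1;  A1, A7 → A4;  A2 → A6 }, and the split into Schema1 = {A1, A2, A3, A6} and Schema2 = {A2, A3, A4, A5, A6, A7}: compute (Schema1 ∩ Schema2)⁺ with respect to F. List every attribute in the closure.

Schema1 ∩ Schema2 = {A2, A3, A6}.
A2, A6 → A1 applies, adding A1
Closure: {A1, A2, A3, A6}.

A1, A2, A3, A6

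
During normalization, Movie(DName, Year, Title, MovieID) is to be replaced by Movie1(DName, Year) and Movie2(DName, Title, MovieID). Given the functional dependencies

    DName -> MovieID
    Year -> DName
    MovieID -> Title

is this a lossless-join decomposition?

Yes

Common attributes: Movie1 ∩ Movie2 = {DName}.
Closure of {DName}: DName → MovieID applies, adding MovieID; MovieID → Title applies, adding Title. So (DName)⁺ = {DName, Title, MovieID}.
This closure contains every attribute of Movie2, so Movie1 ∩ Movie2 → Movie2. The join is lossless.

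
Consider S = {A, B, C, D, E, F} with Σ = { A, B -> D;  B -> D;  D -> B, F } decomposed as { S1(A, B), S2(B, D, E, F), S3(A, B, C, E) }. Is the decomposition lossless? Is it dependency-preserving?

lossless and dependency-preserving

Lossless test (chase): Rows 1 and 3 agree on A, B; apply A, B→D and equate their D entries. Rows 1 and 2 agree on B; apply B→D and equate their D entries. Rows 1 and 2 agree on D; apply D→B, F and equate their B, F entries. Rows 1 and 3 agree on D; apply D→B, F and equate their B, F entries. Row 3 is now all distinguished symbols — the join is lossless.
Dependency preservation: A, B → D is not contained in any single fragment, but the restricted closure of its left-hand side across the fragments still reaches the right-hand side; the remaining FDs each lie inside some fragment. All dependencies are preserved.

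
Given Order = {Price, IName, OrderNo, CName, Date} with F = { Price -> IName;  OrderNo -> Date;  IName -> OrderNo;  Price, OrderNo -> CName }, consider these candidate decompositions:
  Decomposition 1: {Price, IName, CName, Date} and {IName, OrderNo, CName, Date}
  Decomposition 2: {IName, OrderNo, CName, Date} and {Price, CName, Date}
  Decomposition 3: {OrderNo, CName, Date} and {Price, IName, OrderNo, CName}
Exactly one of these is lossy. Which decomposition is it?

Decomposition 1: common = {IName, CName, Date}, closure = {IName, OrderNo, CName, Date} → lossless.
Decomposition 2: common = {CName, Date}, closure = {CName, Date} → lossy.
Decomposition 3: common = {OrderNo, CName}, closure = {OrderNo, CName, Date} → lossless.

Decomposition 2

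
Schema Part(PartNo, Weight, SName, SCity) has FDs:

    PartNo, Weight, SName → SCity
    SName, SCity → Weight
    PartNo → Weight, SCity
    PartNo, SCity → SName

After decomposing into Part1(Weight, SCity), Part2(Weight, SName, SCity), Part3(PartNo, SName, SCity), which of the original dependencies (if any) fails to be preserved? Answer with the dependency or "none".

PartNo, Weight, SName → SCity: restricted closure across fragments reaches SCity.
SName, SCity → Weight lies within Part2.
PartNo → Weight, SCity: restricted closure across fragments reaches Weight, SCity.
PartNo, SCity → SName lies within Part3.
Every dependency is enforceable on the fragments, so the decomposition is dependency-preserving.

none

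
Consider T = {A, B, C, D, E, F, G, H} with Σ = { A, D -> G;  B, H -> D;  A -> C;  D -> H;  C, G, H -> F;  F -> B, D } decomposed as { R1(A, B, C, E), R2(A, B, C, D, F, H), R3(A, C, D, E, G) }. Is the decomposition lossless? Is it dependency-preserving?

Lossless test (chase): Rows 2 and 3 agree on A, D; apply A, D→G and equate their G entries. Rows 2 and 3 agree on D; apply D→H and equate their H entries. Rows 2 and 3 agree on C, G, H; apply C, G, H→F and equate their F entries. Rows 2 and 3 agree on F; apply F→B, D and equate their B, D entries. Row 3 is now all distinguished symbols — the join is lossless.
Dependency preservation: the restricted closure of {C, G, H} across the fragments never reaches {F}, so C, G, H → F cannot be enforced without a join — not preserved.

lossless but not dependency-preserving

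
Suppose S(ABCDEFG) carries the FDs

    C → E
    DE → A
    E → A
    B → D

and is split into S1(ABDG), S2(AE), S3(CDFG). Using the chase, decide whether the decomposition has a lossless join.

No

Chase test. Columns are ABCDEFG; row i has aⱼ where attribute j ∈ Si, else bᵢⱼ.
Initial tableau (one row per fragment):
  row 1: a1 a2 b13 a4 b15 b16 a7
  row 2: a1 b22 b23 b24 a5 b26 b27
  row 3: b31 b32 a3 a4 b35 a6 a7
No row becomes fully distinguished — the join is lossy.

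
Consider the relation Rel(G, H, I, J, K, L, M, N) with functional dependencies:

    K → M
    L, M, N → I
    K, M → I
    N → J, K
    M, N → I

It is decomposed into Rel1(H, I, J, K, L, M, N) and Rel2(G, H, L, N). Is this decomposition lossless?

Yes

Common attributes: Rel1 ∩ Rel2 = {H, L, N}.
Closure of {H, L, N}: N → J, K applies, adding J, K; K → M applies, adding M; L, M, N → I applies, adding I. So (H, L, N)⁺ = {H, I, J, K, L, M, N}.
This closure contains every attribute of Rel1, so Rel1 ∩ Rel2 → Rel1. The join is lossless.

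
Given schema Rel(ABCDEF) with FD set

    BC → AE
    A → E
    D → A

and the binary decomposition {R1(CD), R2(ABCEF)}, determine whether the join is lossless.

Common attributes: R1 ∩ R2 = {C}.
No dependency enlarges {C}, so (C)⁺ = {C}.
The closure contains neither all of R1 = {CD} nor all of R2 = {ABCEF}, so the common attributes are not a superkey of either fragment. The join is lossy.

No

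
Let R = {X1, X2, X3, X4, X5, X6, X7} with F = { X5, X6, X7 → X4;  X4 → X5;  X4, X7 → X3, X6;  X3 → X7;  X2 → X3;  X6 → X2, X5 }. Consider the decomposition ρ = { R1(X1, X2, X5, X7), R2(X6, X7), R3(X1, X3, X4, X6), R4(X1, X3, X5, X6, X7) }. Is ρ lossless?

No

Chase test. Columns are X1, X2, X3, X4, X5, X6, X7; row i has aⱼ where attribute j ∈ Ri, else bᵢⱼ.
Initial tableau (one row per fragment):
  row 1: a1 a2 b13 b14 a5 b16 a7
  row 2: b21 b22 b23 b24 b25 a6 a7
  row 3: a1 b32 a3 a4 b35 a6 b37
  row 4: a1 b42 a3 b44 a5 a6 a7
Rows 3 and 4 agree on X3; apply X3→X7 and equate their X7 entries.
Rows 2 and 3 agree on X6; apply X6→X2, X5 and equate their X2, X5 entries.
Rows 2 and 4 agree on X6; apply X6→X2, X5 and equate their X2, X5 entries.
Rows 2 and 3 agree on X5, X6, X7; apply X5, X6, X7→X4 and equate their X4 entries.
Rows 2 and 4 agree on X5, X6, X7; apply X5, X6, X7→X4 and equate their X4 entries.
Rows 2 and 3 agree on X4, X7; apply X4, X7→X3, X6 and equate their X3, X6 entries.
No row becomes fully distinguished — the join is lossy.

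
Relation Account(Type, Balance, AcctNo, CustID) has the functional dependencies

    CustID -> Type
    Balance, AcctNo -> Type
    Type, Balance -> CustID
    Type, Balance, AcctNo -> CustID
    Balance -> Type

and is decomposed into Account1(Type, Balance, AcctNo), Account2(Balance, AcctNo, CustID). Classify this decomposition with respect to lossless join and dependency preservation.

Lossless test: (Balance, AcctNo)⁺ = {Type, Balance, AcctNo, CustID}, which contains all of one fragment — lossless.
Dependency preservation: the restricted closure of {CustID} across the fragments never reaches {Type}, so CustID → Type cannot be enforced without a join — not preserved.

lossless but not dependency-preserving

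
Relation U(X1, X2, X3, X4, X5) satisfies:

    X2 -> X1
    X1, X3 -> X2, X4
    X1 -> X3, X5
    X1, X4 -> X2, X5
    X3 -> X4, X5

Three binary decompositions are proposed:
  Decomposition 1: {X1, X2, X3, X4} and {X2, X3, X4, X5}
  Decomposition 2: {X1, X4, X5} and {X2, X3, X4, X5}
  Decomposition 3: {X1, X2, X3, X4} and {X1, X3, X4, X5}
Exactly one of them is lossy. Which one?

Decomposition 1: common = {X2, X3, X4}, closure = {X1, X2, X3, X4, X5} → lossless.
Decomposition 2: common = {X4, X5}, closure = {X4, X5} → lossy.
Decomposition 3: common = {X1, X3, X4}, closure = {X1, X2, X3, X4, X5} → lossless.

Decomposition 2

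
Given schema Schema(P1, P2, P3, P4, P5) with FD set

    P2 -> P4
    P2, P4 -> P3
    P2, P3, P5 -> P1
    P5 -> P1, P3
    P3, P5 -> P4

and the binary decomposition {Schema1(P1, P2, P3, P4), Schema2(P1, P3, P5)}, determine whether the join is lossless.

Common attributes: Schema1 ∩ Schema2 = {P1, P3}.
No dependency enlarges {P1, P3}, so (P1, P3)⁺ = {P1, P3}.
The closure contains neither all of Schema1 = {P1, P2, P3, P4} nor all of Schema2 = {P1, P3, P5}, so the common attributes are not a superkey of either fragment. The join is lossy.

No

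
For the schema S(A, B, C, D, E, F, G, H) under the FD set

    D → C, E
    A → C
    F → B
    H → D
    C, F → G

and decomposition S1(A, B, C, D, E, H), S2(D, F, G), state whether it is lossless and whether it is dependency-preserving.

Lossless test: (D)⁺ = {C, D, E}, which is a superkey of neither fragment — lossy.
Dependency preservation: the restricted closure of {F} across the fragments never reaches {B}, so F → B cannot be enforced without a join — not preserved.

lossy and not dependency-preserving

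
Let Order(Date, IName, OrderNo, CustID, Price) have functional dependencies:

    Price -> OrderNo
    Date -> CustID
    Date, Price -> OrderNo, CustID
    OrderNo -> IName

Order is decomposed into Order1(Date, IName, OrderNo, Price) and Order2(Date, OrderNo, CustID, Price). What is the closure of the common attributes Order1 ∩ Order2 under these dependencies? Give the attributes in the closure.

Date, IName, OrderNo, CustID, Price

Order1 ∩ Order2 = {Date, OrderNo, Price}.
Date → CustID applies, adding CustID
OrderNo → IName applies, adding IName
Closure: {Date, IName, OrderNo, CustID, Price}.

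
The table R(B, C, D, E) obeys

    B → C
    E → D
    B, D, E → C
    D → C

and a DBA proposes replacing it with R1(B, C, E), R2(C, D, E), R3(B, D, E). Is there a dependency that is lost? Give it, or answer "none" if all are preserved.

B → C lies within R1.
E → D lies within R2.
B, D, E → C: restricted closure across fragments reaches C.
D → C lies within R2.
Every dependency is enforceable on the fragments, so the decomposition is dependency-preserving.

none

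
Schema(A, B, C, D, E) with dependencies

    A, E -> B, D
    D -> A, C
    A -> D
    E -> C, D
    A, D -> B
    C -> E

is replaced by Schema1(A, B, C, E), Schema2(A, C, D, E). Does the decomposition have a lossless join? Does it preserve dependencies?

Lossless test: (A, C, E)⁺ = {A, B, C, D, E}, which contains all of one fragment — lossless.
Dependency preservation: A, E → B, D; A, D → B are not contained in any single fragment, but the restricted closure of each left-hand side across the fragments still reaches the right-hand side; the remaining FDs each lie inside some fragment. All dependencies are preserved.

lossless and dependency-preserving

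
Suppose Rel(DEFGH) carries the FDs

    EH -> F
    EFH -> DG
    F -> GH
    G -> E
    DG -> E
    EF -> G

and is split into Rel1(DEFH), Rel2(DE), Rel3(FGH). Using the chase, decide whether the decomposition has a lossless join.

Yes

Chase test. Columns are DEFGH; row i has aⱼ where attribute j ∈ Reli, else bᵢⱼ.
Initial tableau (one row per fragment):
  row 1: a1 a2 a3 b14 a5
  row 2: a1 a2 b23 b24 b25
  row 3: b31 b32 a3 a4 a5
Rows 1 and 3 agree on F; apply F→GH and equate their GH entries.
Rows 1 and 3 agree on G; apply G→E and equate their E entries.
Rows 1 and 3 agree on EFH; apply EFH→DG and equate their DG entries.
Row 1 is now all distinguished symbols — the join is lossless.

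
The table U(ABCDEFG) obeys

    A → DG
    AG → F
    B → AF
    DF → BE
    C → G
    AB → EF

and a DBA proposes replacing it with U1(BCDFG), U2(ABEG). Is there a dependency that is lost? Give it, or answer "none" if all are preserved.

none

A → DG: restricted closure across fragments reaches DG.
AG → F: restricted closure across fragments reaches F.
B → AF: restricted closure across fragments reaches AF.
DF → BE: restricted closure across fragments reaches BE.
C → G lies within U1.
AB → EF: restricted closure across fragments reaches EF.
Every dependency is enforceable on the fragments, so the decomposition is dependency-preserving.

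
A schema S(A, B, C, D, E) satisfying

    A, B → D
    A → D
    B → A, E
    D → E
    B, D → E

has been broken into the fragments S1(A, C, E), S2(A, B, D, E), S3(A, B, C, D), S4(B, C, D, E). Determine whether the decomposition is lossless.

Yes

Chase test. Columns are A, B, C, D, E; row i has aⱼ where attribute j ∈ Si, else bᵢⱼ.
Initial tableau (one row per fragment):
  row 1: a1 b12 a3 b14 a5
  row 2: a1 a2 b23 a4 a5
  row 3: a1 a2 a3 a4 b35
  row 4: b41 a2 a3 a4 a5
Rows 1 and 2 agree on A; apply A→D and equate their D entries.
Rows 2 and 3 agree on B; apply B→A, E and equate their A, E entries.
Rows 2 and 4 agree on B; apply B→A, E and equate their A, E entries.
Row 3 is now all distinguished symbols — the join is lossless.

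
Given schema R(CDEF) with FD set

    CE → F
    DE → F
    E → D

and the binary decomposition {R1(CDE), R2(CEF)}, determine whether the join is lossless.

Yes

Common attributes: R1 ∩ R2 = {CE}.
Closure of {CE}: CE → F applies, adding F; E → D applies, adding D. So (CE)⁺ = {CDEF}.
This closure contains every attribute of R1, so R1 ∩ R2 → R1. The join is lossless.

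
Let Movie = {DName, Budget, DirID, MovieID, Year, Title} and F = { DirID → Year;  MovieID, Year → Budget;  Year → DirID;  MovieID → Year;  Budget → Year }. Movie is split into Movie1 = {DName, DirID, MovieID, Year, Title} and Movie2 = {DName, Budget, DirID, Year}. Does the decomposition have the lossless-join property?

Common attributes: Movie1 ∩ Movie2 = {DName, DirID, Year}.
No dependency enlarges {DName, DirID, Year}, so (DName, DirID, Year)⁺ = {DName, DirID, Year}.
The closure contains neither all of Movie1 = {DName, DirID, MovieID, Year, Title} nor all of Movie2 = {DName, Budget, DirID, Year}, so the common attributes are not a superkey of either fragment. The join is lossy.

No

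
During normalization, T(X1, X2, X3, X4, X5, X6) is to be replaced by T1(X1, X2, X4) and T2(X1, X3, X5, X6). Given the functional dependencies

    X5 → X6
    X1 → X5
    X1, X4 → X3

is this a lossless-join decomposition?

Common attributes: T1 ∩ T2 = {X1}.
Closure of {X1}: X1 → X5 applies, adding X5; X5 → X6 applies, adding X6. So (X1)⁺ = {X1, X5, X6}.
The closure contains neither all of T1 = {X1, X2, X4} nor all of T2 = {X1, X3, X5, X6}, so the common attributes are not a superkey of either fragment. The join is lossy.

No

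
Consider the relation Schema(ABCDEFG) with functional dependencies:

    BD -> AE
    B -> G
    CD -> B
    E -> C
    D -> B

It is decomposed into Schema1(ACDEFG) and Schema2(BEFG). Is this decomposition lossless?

No

Common attributes: Schema1 ∩ Schema2 = {EFG}.
Closure of {EFG}: E → C applies, adding C. So (EFG)⁺ = {CEFG}.
The closure contains neither all of Schema1 = {ACDEFG} nor all of Schema2 = {BEFG}, so the common attributes are not a superkey of either fragment. The join is lossy.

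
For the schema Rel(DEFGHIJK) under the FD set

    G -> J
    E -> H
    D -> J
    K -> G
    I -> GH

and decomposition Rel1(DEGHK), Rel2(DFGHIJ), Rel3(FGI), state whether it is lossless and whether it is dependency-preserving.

Lossless test (chase): Rows 1 and 2 agree on G; apply G→J and equate their J entries. Rows 1 and 3 agree on G; apply G→J and equate their J entries. Rows 2 and 3 agree on I; apply I→GH and equate their GH entries. No row becomes fully distinguished — the join is lossy.
Dependency preservation: every FD's attributes lie within a single fragment, so each can be enforced locally — preserved.

lossy but dependency-preserving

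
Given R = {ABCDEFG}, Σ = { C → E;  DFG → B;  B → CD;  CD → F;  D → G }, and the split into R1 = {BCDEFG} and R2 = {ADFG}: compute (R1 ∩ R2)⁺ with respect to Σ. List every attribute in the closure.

BCDEFG

R1 ∩ R2 = {DFG}.
DFG → B applies, adding B
B → CD applies, adding C
C → E applies, adding E
Closure: {BCDEFG}.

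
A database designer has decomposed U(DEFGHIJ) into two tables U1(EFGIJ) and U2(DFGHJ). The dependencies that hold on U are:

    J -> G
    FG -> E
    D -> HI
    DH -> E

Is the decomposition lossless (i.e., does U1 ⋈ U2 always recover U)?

No

Common attributes: U1 ∩ U2 = {FGJ}.
Closure of {FGJ}: FG → E applies, adding E. So (FGJ)⁺ = {EFGJ}.
The closure contains neither all of U1 = {EFGIJ} nor all of U2 = {DFGHJ}, so the common attributes are not a superkey of either fragment. The join is lossy.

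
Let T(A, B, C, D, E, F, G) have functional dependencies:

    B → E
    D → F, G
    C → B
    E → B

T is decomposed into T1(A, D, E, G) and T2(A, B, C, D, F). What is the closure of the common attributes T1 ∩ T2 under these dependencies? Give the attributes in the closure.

T1 ∩ T2 = {A, D}.
D → F, G applies, adding F, G
Closure: {A, D, F, G}.

A, D, F, G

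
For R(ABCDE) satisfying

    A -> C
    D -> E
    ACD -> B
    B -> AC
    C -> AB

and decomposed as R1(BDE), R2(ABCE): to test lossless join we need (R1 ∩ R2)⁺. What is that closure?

ABCE

R1 ∩ R2 = {BE}.
B → AC applies, adding AC
Closure: {ABCE}.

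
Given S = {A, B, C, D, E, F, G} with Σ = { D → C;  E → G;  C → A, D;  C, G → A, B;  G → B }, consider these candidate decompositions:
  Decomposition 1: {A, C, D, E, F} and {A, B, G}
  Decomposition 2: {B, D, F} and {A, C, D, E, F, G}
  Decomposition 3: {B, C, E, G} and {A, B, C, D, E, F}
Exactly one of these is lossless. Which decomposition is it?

Decomposition 1: common = {A}, closure = {A} → lossy.
Decomposition 2: common = {D, F}, closure = {A, C, D, F} → lossy.
Decomposition 3: common = {B, C, E}, closure = {A, B, C, D, E, G} → lossless.

Decomposition 3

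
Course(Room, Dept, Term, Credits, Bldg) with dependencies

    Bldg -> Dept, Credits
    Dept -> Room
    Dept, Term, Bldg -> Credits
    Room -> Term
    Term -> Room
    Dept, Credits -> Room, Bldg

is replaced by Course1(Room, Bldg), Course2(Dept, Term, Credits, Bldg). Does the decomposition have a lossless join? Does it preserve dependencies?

lossless but not dependency-preserving

Lossless test: (Bldg)⁺ = {Room, Dept, Term, Credits, Bldg}, which contains all of one fragment — lossless.
Dependency preservation: the restricted closure of {Dept} across the fragments never reaches {Room}, so Dept → Room cannot be enforced without a join — not preserved.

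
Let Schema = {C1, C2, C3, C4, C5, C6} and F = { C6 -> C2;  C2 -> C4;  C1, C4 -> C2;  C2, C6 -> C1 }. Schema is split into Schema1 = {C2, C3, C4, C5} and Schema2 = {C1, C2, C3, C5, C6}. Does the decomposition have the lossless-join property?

Common attributes: Schema1 ∩ Schema2 = {C2, C3, C5}.
Closure of {C2, C3, C5}: C2 → C4 applies, adding C4. So (C2, C3, C5)⁺ = {C2, C3, C4, C5}.
This closure contains every attribute of Schema1, so Schema1 ∩ Schema2 → Schema1. The join is lossless.

Yes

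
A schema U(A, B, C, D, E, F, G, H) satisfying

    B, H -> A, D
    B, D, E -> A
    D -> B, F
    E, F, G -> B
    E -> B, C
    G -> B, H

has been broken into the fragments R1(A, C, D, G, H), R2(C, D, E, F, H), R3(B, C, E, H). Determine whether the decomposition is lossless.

No

Chase test. Columns are A, B, C, D, E, F, G, H; row i has aⱼ where attribute j ∈ Ri, else bᵢⱼ.
Initial tableau (one row per fragment):
  row 1: a1 b12 a3 a4 b15 b16 a7 a8
  row 2: b21 b22 a3 a4 a5 a6 b27 a8
  row 3: b31 a2 a3 b34 a5 b36 b37 a8
Rows 1 and 2 agree on D; apply D→B, F and equate their B, F entries.
Rows 2 and 3 agree on E; apply E→B, C and equate their B, C entries.
Rows 1 and 2 agree on B, H; apply B, H→A, D and equate their A, D entries.
Rows 1 and 3 agree on B, H; apply B, H→A, D and equate their A, D entries.
Rows 1 and 3 agree on D; apply D→B, F and equate their B, F entries.
No row becomes fully distinguished — the join is lossy.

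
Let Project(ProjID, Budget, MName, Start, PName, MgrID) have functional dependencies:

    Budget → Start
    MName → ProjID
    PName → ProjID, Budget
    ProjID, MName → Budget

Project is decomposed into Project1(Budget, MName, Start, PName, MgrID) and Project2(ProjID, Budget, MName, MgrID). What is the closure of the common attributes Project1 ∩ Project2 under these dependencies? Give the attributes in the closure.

Project1 ∩ Project2 = {Budget, MName, MgrID}.
Budget → Start applies, adding Start
MName → ProjID applies, adding ProjID
Closure: {ProjID, Budget, MName, Start, MgrID}.

ProjID, Budget, MName, Start, MgrID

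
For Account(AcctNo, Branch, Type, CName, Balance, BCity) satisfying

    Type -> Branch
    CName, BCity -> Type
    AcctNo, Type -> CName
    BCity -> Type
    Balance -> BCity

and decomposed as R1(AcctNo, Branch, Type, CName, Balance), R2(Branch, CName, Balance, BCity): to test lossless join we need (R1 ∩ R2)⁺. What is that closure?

Branch, Type, CName, Balance, BCity

R1 ∩ R2 = {Branch, CName, Balance}.
Balance → BCity applies, adding BCity
CName, BCity → Type applies, adding Type
Closure: {Branch, Type, CName, Balance, BCity}.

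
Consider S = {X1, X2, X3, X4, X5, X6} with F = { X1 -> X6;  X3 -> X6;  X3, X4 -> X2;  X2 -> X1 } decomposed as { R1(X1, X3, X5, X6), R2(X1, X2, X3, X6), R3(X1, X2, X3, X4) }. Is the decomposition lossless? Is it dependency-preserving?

lossy but dependency-preserving

Lossless test (chase): Rows 1 and 3 agree on X1; apply X1→X6 and equate their X6 entries. No row becomes fully distinguished — the join is lossy.
Dependency preservation: every FD's attributes lie within a single fragment, so each can be enforced locally — preserved.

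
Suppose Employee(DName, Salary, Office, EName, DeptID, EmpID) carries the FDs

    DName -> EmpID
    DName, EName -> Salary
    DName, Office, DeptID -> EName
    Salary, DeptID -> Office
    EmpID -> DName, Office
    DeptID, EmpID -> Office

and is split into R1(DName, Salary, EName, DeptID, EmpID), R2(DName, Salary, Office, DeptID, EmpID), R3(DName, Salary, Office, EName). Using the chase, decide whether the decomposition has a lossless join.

Chase test. Columns are DName, Salary, Office, EName, DeptID, EmpID; row i has aⱼ where attribute j ∈ Ri, else bᵢⱼ.
Initial tableau (one row per fragment):
  row 1: a1 a2 b13 a4 a5 a6
  row 2: a1 a2 a3 b24 a5 a6
  row 3: a1 a2 a3 a4 b35 b36
Rows 1 and 3 agree on DName; apply DName→EmpID and equate their EmpID entries.
Rows 1 and 2 agree on Salary, DeptID; apply Salary, DeptID→Office and equate their Office entries.
Rows 1 and 2 agree on DName, Office, DeptID; apply DName, Office, DeptID→EName and equate their EName entries.
Row 1 is now all distinguished symbols — the join is lossless.

Yes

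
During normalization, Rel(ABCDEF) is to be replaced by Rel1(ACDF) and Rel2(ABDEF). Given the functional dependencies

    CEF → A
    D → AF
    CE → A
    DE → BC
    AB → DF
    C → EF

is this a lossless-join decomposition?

No

Common attributes: Rel1 ∩ Rel2 = {ADF}.
No dependency enlarges {ADF}, so (ADF)⁺ = {ADF}.
The closure contains neither all of Rel1 = {ACDF} nor all of Rel2 = {ABDEF}, so the common attributes are not a superkey of either fragment. The join is lossy.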